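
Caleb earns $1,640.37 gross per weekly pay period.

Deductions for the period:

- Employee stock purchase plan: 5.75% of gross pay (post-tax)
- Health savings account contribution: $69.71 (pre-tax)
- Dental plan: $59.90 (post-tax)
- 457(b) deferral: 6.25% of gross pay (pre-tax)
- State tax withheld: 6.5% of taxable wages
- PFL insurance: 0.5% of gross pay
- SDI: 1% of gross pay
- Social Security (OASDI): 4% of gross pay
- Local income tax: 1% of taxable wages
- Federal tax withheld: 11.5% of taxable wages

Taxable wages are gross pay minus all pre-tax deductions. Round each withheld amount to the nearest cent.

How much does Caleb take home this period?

Health savings account contribution: $69.71
457(b) deferral: $1,640.37 × 0.0625 = $102.52
Pre-tax total = $69.71 + $102.52 = $172.23
Taxable wages = $1,640.37 − $172.23 = $1,468.14
Federal tax withheld: $1,468.14 × 0.115 = $168.84
State tax withheld: $1,468.14 × 0.065 = $95.43
Local income tax: $1,468.14 × 0.01 = $14.68
Social Security (OASDI): $1,640.37 × 0.04 = $65.61
SDI: $1,640.37 × 0.01 = $16.40
PFL insurance: $1,640.37 × 0.005 = $8.20
Dental plan: $59.90
Employee stock purchase plan: $1,640.37 × 0.0575 = $94.32
Total deductions = $69.71 + $102.52 + $168.84 + $95.43 + $14.68 + $65.61 + $16.40 + $8.20 + $59.90 + $94.32 = $695.61
Net pay = $1,640.37 − $695.61 = $944.76

$944.76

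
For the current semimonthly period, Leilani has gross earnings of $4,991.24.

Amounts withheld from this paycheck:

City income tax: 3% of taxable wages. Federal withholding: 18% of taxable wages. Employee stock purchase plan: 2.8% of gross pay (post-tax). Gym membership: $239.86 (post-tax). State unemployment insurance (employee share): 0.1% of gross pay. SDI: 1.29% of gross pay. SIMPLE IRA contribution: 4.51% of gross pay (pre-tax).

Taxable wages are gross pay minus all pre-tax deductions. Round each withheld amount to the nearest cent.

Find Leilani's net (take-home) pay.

$3,316.26

SIMPLE IRA contribution: $4,991.24 × 0.0451 = $225.10
Taxable wages = $4,991.24 − $225.10 = $4,766.14
Federal withholding: $4,766.14 × 0.18 = $857.91
City income tax: $4,766.14 × 0.03 = $142.98
State unemployment insurance (employee share): $4,991.24 × 0.001 = $4.99
SDI: $4,991.24 × 0.0129 = $64.39
Employee stock purchase plan: $4,991.24 × 0.028 = $139.75
Gym membership: $239.86
Total deductions = $225.10 + $857.91 + $142.98 + $4.99 + $64.39 + $139.75 + $239.86 = $1,674.98
Net pay = $4,991.24 − $1,674.98 = $3,316.26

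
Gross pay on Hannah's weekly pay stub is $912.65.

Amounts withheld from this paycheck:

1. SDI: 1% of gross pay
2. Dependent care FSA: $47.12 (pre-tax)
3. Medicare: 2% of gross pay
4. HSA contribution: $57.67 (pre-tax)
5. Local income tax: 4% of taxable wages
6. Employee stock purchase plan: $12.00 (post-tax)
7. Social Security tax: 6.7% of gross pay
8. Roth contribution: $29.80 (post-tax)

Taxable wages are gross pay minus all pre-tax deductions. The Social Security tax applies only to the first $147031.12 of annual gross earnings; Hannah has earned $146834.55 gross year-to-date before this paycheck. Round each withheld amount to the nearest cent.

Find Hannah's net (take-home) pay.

HSA contribution: $57.67
Dependent care FSA: $47.12
Pre-tax total = $57.67 + $47.12 = $104.79
Taxable wages = $912.65 − $104.79 = $807.86
Local income tax: $807.86 × 0.04 = $32.31
Social Security tax: only $147031.12 − $146834.55 = $196.57 of this check is subject → $196.57 × 0.067 = $13.17
Medicare: $912.65 × 0.02 = $18.25
SDI: $912.65 × 0.01 = $9.13
Employee stock purchase plan: $12.00
Roth contribution: $29.80
Total deductions = $57.67 + $47.12 + $32.31 + $13.17 + $18.25 + $9.13 + $12.00 + $29.80 = $219.45
Net pay = $912.65 − $219.45 = $693.20

$693.20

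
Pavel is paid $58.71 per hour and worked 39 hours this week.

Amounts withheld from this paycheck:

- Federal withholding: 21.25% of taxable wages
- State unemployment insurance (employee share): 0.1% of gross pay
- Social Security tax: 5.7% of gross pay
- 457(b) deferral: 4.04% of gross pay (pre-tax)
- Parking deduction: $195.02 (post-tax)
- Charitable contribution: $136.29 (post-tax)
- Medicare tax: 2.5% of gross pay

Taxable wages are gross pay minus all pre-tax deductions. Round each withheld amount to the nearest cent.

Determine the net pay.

$1208.94

Gross pay: 39 × $58.71 = $2289.69
457(b) deferral: $2289.69 × 0.0404 = $92.50
Taxable wages = $2289.69 − $92.50 = $2197.19
Federal withholding: $2197.19 × 0.2125 = $466.90
Social Security tax: $2289.69 × 0.057 = $130.51
State unemployment insurance (employee share): $2289.69 × 0.001 = $2.29
Medicare tax: $2289.69 × 0.025 = $57.24
Parking deduction: $195.02
Charitable contribution: $136.29
Total deductions = $92.50 + $466.90 + $130.51 + $2.29 + $57.24 + $195.02 + $136.29 = $1080.75
Net pay = $2289.69 − $1080.75 = $1208.94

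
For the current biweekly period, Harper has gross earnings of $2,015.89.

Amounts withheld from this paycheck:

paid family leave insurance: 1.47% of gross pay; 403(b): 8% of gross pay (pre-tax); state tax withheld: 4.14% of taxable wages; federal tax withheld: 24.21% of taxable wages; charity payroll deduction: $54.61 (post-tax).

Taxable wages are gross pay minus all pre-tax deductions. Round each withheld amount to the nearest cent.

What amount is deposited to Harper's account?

403(b): $2,015.89 × 0.08 = $161.27
Taxable wages = $2,015.89 − $161.27 = $1,854.62
Federal tax withheld: $1,854.62 × 0.2421 = $449.00
State tax withheld: $1,854.62 × 0.0414 = $76.78
Paid family leave insurance: $2,015.89 × 0.0147 = $29.63
Charity payroll deduction: $54.61
Total deductions = $161.27 + $449.00 + $76.78 + $29.63 + $54.61 = $771.29
Net pay = $2,015.89 − $771.29 = $1,244.60

$1,244.60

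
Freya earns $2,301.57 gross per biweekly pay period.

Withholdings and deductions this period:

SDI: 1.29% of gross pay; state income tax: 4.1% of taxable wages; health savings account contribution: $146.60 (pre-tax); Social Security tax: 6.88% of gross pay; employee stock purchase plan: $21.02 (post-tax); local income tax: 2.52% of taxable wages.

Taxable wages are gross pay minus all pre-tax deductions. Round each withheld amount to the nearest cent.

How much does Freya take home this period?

$1,803.25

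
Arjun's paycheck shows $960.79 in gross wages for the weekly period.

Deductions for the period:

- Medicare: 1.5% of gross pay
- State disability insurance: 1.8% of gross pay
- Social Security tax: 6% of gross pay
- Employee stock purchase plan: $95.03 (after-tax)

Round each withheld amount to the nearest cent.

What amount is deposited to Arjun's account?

$776.41

Medicare: $960.79 × 0.015 = $14.41
Social Security tax: $960.79 × 0.06 = $57.65
State disability insurance: $960.79 × 0.018 = $17.29
Employee stock purchase plan: $95.03
Total deductions = $14.41 + $57.65 + $17.29 + $95.03 = $184.38
Net pay = $960.79 − $184.38 = $776.41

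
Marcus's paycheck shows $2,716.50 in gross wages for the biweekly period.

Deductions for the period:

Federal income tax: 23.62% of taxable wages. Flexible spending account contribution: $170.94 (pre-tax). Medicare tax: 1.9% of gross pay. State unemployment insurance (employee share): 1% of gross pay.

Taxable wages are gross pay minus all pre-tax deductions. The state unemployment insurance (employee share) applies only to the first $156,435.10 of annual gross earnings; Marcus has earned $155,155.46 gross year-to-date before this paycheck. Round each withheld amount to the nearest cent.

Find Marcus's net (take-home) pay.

$1,879.89

Flexible spending account contribution: $170.94
Taxable wages = $2,716.50 − $170.94 = $2,545.56
Federal income tax: $2,545.56 × 0.2362 = $601.26
State unemployment insurance (employee share): only $156,435.10 − $155,155.46 = $1,279.64 of this check is subject → $1,279.64 × 0.01 = $12.80
Medicare tax: $2,716.50 × 0.019 = $51.61
Total deductions = $170.94 + $601.26 + $12.80 + $51.61 = $836.61
Net pay = $2,716.50 − $836.61 = $1,879.89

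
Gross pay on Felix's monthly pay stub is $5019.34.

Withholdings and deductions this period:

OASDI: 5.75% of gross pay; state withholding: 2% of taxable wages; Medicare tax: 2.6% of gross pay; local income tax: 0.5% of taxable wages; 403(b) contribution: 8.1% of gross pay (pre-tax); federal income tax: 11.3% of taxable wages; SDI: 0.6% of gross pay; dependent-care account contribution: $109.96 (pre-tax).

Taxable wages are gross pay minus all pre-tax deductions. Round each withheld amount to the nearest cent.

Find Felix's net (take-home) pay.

403(b) contribution: $5019.34 × 0.081 = $406.57
Dependent-care account contribution: $109.96
Pre-tax total = $406.57 + $109.96 = $516.53
Taxable wages = $5019.34 − $516.53 = $4502.81
Local income tax: $4502.81 × 0.005 = $22.51
State withholding: $4502.81 × 0.02 = $90.06
Federal income tax: $4502.81 × 0.113 = $508.82
SDI: $5019.34 × 0.006 = $30.12
Medicare tax: $5019.34 × 0.026 = $130.50
OASDI: $5019.34 × 0.0575 = $288.61
Total deductions = $406.57 + $109.96 + $22.51 + $90.06 + $508.82 + $30.12 + $130.50 + $288.61 = $1587.15
Net pay = $5019.34 − $1587.15 = $3432.19

$3432.19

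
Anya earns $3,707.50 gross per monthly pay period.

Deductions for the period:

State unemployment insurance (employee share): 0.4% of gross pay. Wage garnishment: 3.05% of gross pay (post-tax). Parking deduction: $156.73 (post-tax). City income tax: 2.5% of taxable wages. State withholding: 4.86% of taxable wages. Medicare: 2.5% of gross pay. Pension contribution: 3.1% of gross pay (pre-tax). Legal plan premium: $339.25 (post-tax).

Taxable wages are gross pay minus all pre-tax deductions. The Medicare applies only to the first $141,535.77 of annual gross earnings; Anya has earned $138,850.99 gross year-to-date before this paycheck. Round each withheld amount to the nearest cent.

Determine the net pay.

$2,637.15

Pension contribution: $3,707.50 × 0.031 = $114.93
Taxable wages = $3,707.50 − $114.93 = $3,592.57
State withholding: $3,592.57 × 0.0486 = $174.60
City income tax: $3,592.57 × 0.025 = $89.81
State unemployment insurance (employee share): $3,707.50 × 0.004 = $14.83
Medicare: only $141,535.77 − $138,850.99 = $2,684.78 of this check is subject → $2,684.78 × 0.025 = $67.12
Parking deduction: $156.73
Legal plan premium: $339.25
Wage garnishment: $3,707.50 × 0.0305 = $113.08
Total deductions = $114.93 + $174.60 + $89.81 + $14.83 + $67.12 + $156.73 + $339.25 + $113.08 = $1,070.35
Net pay = $3,707.50 − $1,070.35 = $2,637.15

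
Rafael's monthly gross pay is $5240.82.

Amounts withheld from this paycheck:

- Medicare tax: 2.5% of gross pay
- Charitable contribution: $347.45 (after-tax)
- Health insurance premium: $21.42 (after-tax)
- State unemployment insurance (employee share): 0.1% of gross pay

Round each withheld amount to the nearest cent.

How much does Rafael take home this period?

$4735.69

Medicare tax: $5240.82 × 0.025 = $131.02
State unemployment insurance (employee share): $5240.82 × 0.001 = $5.24
Health insurance premium: $21.42
Charitable contribution: $347.45
Total deductions = $131.02 + $5.24 + $21.42 + $347.45 = $505.13
Net pay = $5240.82 − $505.13 = $4735.69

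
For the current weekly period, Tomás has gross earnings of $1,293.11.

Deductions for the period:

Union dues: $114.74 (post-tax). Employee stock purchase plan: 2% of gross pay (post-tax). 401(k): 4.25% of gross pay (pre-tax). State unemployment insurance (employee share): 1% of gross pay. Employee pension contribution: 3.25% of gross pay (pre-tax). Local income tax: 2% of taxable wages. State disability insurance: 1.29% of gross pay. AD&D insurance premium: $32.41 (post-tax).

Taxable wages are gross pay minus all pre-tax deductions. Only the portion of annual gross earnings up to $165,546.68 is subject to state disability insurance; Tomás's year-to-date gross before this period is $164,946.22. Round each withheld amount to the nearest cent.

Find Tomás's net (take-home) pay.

Employee pension contribution: $1,293.11 × 0.0325 = $42.03
401(k): $1,293.11 × 0.0425 = $54.96
Pre-tax total = $42.03 + $54.96 = $96.99
Taxable wages = $1,293.11 − $96.99 = $1,196.12
Local income tax: $1,196.12 × 0.02 = $23.92
State disability insurance: only $165,546.68 − $164,946.22 = $600.46 of this check is subject → $600.46 × 0.0129 = $7.75
State unemployment insurance (employee share): $1,293.11 × 0.01 = $12.93
Employee stock purchase plan: $1,293.11 × 0.02 = $25.86
AD&D insurance premium: $32.41
Union dues: $114.74
Total deductions = $42.03 + $54.96 + $23.92 + $7.75 + $12.93 + $25.86 + $32.41 + $114.74 = $314.60
Net pay = $1,293.11 − $314.60 = $978.51

$978.51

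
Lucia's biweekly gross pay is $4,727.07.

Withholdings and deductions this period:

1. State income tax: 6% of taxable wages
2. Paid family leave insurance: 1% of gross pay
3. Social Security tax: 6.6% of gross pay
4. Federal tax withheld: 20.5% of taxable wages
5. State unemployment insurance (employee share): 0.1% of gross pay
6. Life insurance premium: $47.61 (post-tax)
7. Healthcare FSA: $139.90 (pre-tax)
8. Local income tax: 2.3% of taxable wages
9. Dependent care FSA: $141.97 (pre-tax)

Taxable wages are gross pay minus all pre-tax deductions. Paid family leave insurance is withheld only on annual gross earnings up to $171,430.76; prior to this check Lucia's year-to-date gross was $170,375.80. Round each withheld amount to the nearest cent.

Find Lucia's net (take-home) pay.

Dependent care FSA: $141.97
Healthcare FSA: $139.90
Pre-tax total = $141.97 + $139.90 = $281.87
Taxable wages = $4,727.07 − $281.87 = $4,445.20
Federal tax withheld: $4,445.20 × 0.205 = $911.27
Local income tax: $4,445.20 × 0.023 = $102.24
State income tax: $4,445.20 × 0.06 = $266.71
Social Security tax: $4,727.07 × 0.066 = $311.99
Paid family leave insurance: only $171,430.76 − $170,375.80 = $1,054.96 of this check is subject → $1,054.96 × 0.01 = $10.55
State unemployment insurance (employee share): $4,727.07 × 0.001 = $4.73
Life insurance premium: $47.61
Total deductions = $141.97 + $139.90 + $911.27 + $102.24 + $266.71 + $311.99 + $10.55 + $4.73 + $47.61 = $1,936.97
Net pay = $4,727.07 − $1,936.97 = $2,790.10

$2,790.10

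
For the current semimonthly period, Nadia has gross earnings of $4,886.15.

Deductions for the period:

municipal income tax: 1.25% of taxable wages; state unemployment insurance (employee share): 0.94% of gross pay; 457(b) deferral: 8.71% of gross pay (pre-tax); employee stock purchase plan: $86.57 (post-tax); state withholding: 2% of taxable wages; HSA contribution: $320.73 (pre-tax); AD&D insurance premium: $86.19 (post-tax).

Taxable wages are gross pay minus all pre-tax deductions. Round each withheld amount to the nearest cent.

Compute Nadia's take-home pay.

$3,786.60

HSA contribution: $320.73
457(b) deferral: $4,886.15 × 0.0871 = $425.58
Pre-tax total = $320.73 + $425.58 = $746.31
Taxable wages = $4,886.15 − $746.31 = $4,139.84
Municipal income tax: $4,139.84 × 0.0125 = $51.75
State withholding: $4,139.84 × 0.02 = $82.80
State unemployment insurance (employee share): $4,886.15 × 0.0094 = $45.93
AD&D insurance premium: $86.19
Employee stock purchase plan: $86.57
Total deductions = $320.73 + $425.58 + $51.75 + $82.80 + $45.93 + $86.19 + $86.57 = $1,099.55
Net pay = $4,886.15 − $1,099.55 = $3,786.60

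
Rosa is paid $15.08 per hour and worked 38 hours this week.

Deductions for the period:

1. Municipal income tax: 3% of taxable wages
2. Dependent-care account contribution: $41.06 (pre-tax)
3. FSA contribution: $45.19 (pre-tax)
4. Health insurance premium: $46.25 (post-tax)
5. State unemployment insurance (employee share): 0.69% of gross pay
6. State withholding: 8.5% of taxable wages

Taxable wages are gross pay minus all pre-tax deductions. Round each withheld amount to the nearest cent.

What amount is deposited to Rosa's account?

Gross pay: 38 × $15.08 = $573.04
FSA contribution: $45.19
Dependent-care account contribution: $41.06
Pre-tax total = $45.19 + $41.06 = $86.25
Taxable wages = $573.04 − $86.25 = $486.79
Municipal income tax: $486.79 × 0.03 = $14.60
State withholding: $486.79 × 0.085 = $41.38
State unemployment insurance (employee share): $573.04 × 0.0069 = $3.95
Health insurance premium: $46.25
Total deductions = $45.19 + $41.06 + $14.60 + $41.38 + $3.95 + $46.25 = $192.43
Net pay = $573.04 − $192.43 = $380.61

$380.61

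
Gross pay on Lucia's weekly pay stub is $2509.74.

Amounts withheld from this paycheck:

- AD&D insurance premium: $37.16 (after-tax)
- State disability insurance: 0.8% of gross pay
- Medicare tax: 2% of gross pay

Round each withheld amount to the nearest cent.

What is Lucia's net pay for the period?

$2402.31

Medicare tax: $2509.74 × 0.02 = $50.19
State disability insurance: $2509.74 × 0.008 = $20.08
AD&D insurance premium: $37.16
Total deductions = $50.19 + $20.08 + $37.16 = $107.43
Net pay = $2509.74 − $107.43 = $2402.31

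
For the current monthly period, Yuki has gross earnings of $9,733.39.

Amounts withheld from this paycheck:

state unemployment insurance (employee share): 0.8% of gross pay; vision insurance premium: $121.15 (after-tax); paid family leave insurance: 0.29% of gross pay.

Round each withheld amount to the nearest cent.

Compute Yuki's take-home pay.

$9,506.14

Paid family leave insurance: $9,733.39 × 0.0029 = $28.23
State unemployment insurance (employee share): $9,733.39 × 0.008 = $77.87
Vision insurance premium: $121.15
Total deductions = $28.23 + $77.87 + $121.15 = $227.25
Net pay = $9,733.39 − $227.25 = $9,506.14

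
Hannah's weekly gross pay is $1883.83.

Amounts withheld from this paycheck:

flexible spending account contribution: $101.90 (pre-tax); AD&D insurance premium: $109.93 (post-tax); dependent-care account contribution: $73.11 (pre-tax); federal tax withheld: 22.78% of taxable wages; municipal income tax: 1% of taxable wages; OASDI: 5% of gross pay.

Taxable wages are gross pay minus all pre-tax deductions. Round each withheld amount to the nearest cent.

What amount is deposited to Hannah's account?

Flexible spending account contribution: $101.90
Dependent-care account contribution: $73.11
Pre-tax total = $101.90 + $73.11 = $175.01
Taxable wages = $1883.83 − $175.01 = $1708.82
Federal tax withheld: $1708.82 × 0.2278 = $389.27
Municipal income tax: $1708.82 × 0.01 = $17.09
OASDI: $1883.83 × 0.05 = $94.19
AD&D insurance premium: $109.93
Total deductions = $101.90 + $73.11 + $389.27 + $17.09 + $94.19 + $109.93 = $785.49
Net pay = $1883.83 − $785.49 = $1098.34

$1098.34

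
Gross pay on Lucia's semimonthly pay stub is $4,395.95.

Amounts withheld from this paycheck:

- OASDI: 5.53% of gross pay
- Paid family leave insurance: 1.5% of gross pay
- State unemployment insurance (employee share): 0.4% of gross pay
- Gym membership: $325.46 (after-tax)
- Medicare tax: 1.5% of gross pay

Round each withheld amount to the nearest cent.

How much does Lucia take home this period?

OASDI: $4,395.95 × 0.0553 = $243.10
State unemployment insurance (employee share): $4,395.95 × 0.004 = $17.58
Paid family leave insurance: $4,395.95 × 0.015 = $65.94
Medicare tax: $4,395.95 × 0.015 = $65.94
Gym membership: $325.46
Total deductions = $243.10 + $17.58 + $65.94 + $65.94 + $325.46 = $718.02
Net pay = $4,395.95 − $718.02 = $3,677.93

$3,677.93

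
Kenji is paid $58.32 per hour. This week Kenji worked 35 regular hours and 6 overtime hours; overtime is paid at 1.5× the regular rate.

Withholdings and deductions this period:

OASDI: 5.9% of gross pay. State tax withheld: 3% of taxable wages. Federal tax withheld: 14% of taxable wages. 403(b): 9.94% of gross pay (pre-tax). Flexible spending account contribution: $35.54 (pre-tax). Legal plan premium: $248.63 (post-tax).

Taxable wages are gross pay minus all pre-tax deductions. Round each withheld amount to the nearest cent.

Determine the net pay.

$1,488.61

Regular pay: 35 × $58.32 = $2,041.20
Overtime pay: 6 × $58.32 × 1.5 = $524.88
Gross pay = $2,041.20 + $524.88 = $2,566.08
403(b): $2,566.08 × 0.0994 = $255.07
Flexible spending account contribution: $35.54
Pre-tax total = $255.07 + $35.54 = $290.61
Taxable wages = $2,566.08 − $290.61 = $2,275.47
Federal tax withheld: $2,275.47 × 0.14 = $318.57
State tax withheld: $2,275.47 × 0.03 = $68.26
OASDI: $2,566.08 × 0.059 = $151.40
Legal plan premium: $248.63
Total deductions = $255.07 + $35.54 + $318.57 + $68.26 + $151.40 + $248.63 = $1,077.47
Net pay = $2,566.08 − $1,077.47 = $1,488.61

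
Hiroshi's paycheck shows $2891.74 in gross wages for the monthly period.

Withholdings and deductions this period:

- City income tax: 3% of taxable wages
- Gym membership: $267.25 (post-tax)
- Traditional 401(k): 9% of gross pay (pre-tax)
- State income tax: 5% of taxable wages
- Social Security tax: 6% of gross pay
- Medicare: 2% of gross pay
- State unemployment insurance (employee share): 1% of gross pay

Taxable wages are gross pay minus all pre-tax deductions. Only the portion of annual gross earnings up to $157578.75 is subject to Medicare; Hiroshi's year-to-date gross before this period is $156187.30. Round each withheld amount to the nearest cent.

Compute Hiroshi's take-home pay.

$1923.47

Traditional 401(k): $2891.74 × 0.09 = $260.26
Taxable wages = $2891.74 − $260.26 = $2631.48
State income tax: $2631.48 × 0.05 = $131.57
City income tax: $2631.48 × 0.03 = $78.94
Medicare: only $157578.75 − $156187.30 = $1391.45 of this check is subject → $1391.45 × 0.02 = $27.83
State unemployment insurance (employee share): $2891.74 × 0.01 = $28.92
Social Security tax: $2891.74 × 0.06 = $173.50
Gym membership: $267.25
Total deductions = $260.26 + $131.57 + $78.94 + $27.83 + $28.92 + $173.50 + $267.25 = $968.27
Net pay = $2891.74 − $968.27 = $1923.47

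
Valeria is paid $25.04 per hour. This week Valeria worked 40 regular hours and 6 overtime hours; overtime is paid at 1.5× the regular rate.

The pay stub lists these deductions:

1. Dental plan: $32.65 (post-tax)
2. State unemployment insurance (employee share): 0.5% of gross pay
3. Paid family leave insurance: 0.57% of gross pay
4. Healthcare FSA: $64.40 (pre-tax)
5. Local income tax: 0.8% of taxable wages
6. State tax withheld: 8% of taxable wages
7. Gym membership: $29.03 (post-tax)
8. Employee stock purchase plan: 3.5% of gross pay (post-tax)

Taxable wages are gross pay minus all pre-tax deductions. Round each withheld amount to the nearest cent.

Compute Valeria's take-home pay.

$942.52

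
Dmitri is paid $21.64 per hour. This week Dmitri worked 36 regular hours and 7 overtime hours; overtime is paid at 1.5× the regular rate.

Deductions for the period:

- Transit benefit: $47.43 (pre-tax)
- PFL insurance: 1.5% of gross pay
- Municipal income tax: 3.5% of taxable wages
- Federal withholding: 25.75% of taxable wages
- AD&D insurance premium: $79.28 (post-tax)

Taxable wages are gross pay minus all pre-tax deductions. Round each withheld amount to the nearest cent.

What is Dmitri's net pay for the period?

Regular pay: 36 × $21.64 = $779.04
Overtime pay: 7 × $21.64 × 1.5 = $227.22
Gross pay = $779.04 + $227.22 = $1,006.26
Transit benefit: $47.43
Taxable wages = $1,006.26 − $47.43 = $958.83
Federal withholding: $958.83 × 0.2575 = $246.90
Municipal income tax: $958.83 × 0.035 = $33.56
PFL insurance: $1,006.26 × 0.015 = $15.09
AD&D insurance premium: $79.28
Total deductions = $47.43 + $246.90 + $33.56 + $15.09 + $79.28 = $422.26
Net pay = $1,006.26 − $422.26 = $584.00

$584.00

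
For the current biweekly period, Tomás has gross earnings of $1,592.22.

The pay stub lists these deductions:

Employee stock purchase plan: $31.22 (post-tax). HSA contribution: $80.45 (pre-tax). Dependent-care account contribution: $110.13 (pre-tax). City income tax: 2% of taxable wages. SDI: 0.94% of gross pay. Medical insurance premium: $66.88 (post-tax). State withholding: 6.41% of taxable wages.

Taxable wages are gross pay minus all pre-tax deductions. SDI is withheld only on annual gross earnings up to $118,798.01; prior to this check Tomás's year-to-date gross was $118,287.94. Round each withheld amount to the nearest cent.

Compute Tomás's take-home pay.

HSA contribution: $80.45
Dependent-care account contribution: $110.13
Pre-tax total = $80.45 + $110.13 = $190.58
Taxable wages = $1,592.22 − $190.58 = $1,401.64
City income tax: $1,401.64 × 0.02 = $28.03
State withholding: $1,401.64 × 0.0641 = $89.85
SDI: only $118,798.01 − $118,287.94 = $510.07 of this check is subject → $510.07 × 0.0094 = $4.79
Employee stock purchase plan: $31.22
Medical insurance premium: $66.88
Total deductions = $80.45 + $110.13 + $28.03 + $89.85 + $4.79 + $31.22 + $66.88 = $411.35
Net pay = $1,592.22 − $411.35 = $1,180.87

$1,180.87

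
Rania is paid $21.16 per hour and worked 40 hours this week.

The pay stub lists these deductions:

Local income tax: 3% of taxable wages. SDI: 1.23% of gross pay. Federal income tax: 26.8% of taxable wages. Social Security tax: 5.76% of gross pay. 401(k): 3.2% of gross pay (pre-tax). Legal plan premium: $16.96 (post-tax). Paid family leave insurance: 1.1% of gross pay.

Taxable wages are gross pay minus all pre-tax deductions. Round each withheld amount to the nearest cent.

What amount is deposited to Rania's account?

Gross pay: 40 × $21.16 = $846.40
401(k): $846.40 × 0.032 = $27.08
Taxable wages = $846.40 − $27.08 = $819.32
Local income tax: $819.32 × 0.03 = $24.58
Federal income tax: $819.32 × 0.268 = $219.58
SDI: $846.40 × 0.0123 = $10.41
Social Security tax: $846.40 × 0.0576 = $48.75
Paid family leave insurance: $846.40 × 0.011 = $9.31
Legal plan premium: $16.96
Total deductions = $27.08 + $24.58 + $219.58 + $10.41 + $48.75 + $9.31 + $16.96 = $356.67
Net pay = $846.40 − $356.67 = $489.73

$489.73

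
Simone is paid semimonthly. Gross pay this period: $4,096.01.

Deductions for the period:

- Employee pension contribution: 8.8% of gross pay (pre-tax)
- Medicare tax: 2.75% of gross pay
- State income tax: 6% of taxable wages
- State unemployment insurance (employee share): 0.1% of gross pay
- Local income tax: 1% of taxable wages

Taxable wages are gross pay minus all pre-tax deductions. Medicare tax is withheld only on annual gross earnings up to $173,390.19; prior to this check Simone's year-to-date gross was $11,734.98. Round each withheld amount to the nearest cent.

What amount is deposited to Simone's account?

Employee pension contribution: $4,096.01 × 0.088 = $360.45
Taxable wages = $4,096.01 − $360.45 = $3,735.56
State income tax: $3,735.56 × 0.06 = $224.13
Local income tax: $3,735.56 × 0.01 = $37.36
State unemployment insurance (employee share): $4,096.01 × 0.001 = $4.10
Medicare tax: cap not yet reached, full $4,096.01 is subject → $4,096.01 × 0.0275 = $112.64
Total deductions = $360.45 + $224.13 + $37.36 + $4.10 + $112.64 = $738.68
Net pay = $4,096.01 − $738.68 = $3,357.33

$3,357.33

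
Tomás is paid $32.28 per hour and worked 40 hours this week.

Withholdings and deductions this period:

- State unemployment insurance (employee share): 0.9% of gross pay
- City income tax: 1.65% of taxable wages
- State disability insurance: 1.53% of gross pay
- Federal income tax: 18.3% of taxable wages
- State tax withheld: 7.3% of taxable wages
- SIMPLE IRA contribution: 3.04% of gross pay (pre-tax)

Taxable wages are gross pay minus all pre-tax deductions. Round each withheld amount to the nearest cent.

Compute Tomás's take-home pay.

Gross pay: 40 × $32.28 = $1,291.20
SIMPLE IRA contribution: $1,291.20 × 0.0304 = $39.25
Taxable wages = $1,291.20 − $39.25 = $1,251.95
City income tax: $1,251.95 × 0.0165 = $20.66
State tax withheld: $1,251.95 × 0.073 = $91.39
Federal income tax: $1,251.95 × 0.183 = $229.11
State unemployment insurance (employee share): $1,291.20 × 0.009 = $11.62
State disability insurance: $1,291.20 × 0.0153 = $19.76
Total deductions = $39.25 + $20.66 + $91.39 + $229.11 + $11.62 + $19.76 = $411.79
Net pay = $1,291.20 − $411.79 = $879.41

$879.41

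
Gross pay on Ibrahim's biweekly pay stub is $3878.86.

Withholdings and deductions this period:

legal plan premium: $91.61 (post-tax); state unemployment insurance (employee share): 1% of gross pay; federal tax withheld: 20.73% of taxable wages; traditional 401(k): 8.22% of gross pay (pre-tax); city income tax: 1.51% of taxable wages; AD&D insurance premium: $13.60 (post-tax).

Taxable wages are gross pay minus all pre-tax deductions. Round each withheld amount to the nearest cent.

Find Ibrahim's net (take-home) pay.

$2624.27

Traditional 401(k): $3878.86 × 0.0822 = $318.84
Taxable wages = $3878.86 − $318.84 = $3560.02
City income tax: $3560.02 × 0.0151 = $53.76
Federal tax withheld: $3560.02 × 0.2073 = $737.99
State unemployment insurance (employee share): $3878.86 × 0.01 = $38.79
AD&D insurance premium: $13.60
Legal plan premium: $91.61
Total deductions = $318.84 + $53.76 + $737.99 + $38.79 + $13.60 + $91.61 = $1254.59
Net pay = $3878.86 − $1254.59 = $2624.27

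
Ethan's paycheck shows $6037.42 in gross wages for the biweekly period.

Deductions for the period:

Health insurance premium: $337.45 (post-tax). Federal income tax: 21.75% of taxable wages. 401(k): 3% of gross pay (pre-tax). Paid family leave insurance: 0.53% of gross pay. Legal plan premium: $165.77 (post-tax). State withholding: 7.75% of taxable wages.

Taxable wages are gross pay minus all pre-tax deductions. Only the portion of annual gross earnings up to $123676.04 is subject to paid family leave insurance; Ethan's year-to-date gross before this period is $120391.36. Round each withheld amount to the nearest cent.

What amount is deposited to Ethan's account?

401(k): $6037.42 × 0.03 = $181.12
Taxable wages = $6037.42 − $181.12 = $5856.30
Federal income tax: $5856.30 × 0.2175 = $1273.75
State withholding: $5856.30 × 0.0775 = $453.86
Paid family leave insurance: only $123676.04 − $120391.36 = $3284.68 of this check is subject → $3284.68 × 0.0053 = $17.41
Legal plan premium: $165.77
Health insurance premium: $337.45
Total deductions = $181.12 + $1273.75 + $453.86 + $17.41 + $165.77 + $337.45 = $2429.36
Net pay = $6037.42 − $2429.36 = $3608.06

$3608.06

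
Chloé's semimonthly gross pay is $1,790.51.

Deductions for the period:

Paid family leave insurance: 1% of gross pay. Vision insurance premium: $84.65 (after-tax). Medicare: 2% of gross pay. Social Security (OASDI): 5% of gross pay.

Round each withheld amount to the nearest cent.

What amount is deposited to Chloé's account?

$1,562.61

Medicare: $1,790.51 × 0.02 = $35.81
Paid family leave insurance: $1,790.51 × 0.01 = $17.91
Social Security (OASDI): $1,790.51 × 0.05 = $89.53
Vision insurance premium: $84.65
Total deductions = $35.81 + $17.91 + $89.53 + $84.65 = $227.90
Net pay = $1,790.51 − $227.90 = $1,562.61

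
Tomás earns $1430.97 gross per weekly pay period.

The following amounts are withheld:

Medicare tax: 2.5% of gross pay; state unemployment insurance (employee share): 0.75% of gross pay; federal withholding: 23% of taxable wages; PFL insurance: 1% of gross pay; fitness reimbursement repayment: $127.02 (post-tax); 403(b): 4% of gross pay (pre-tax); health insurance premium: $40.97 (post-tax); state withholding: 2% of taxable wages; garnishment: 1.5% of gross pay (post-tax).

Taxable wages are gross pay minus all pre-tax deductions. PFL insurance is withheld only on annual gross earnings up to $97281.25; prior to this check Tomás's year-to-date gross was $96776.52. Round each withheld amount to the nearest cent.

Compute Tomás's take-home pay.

403(b): $1430.97 × 0.04 = $57.24
Taxable wages = $1430.97 − $57.24 = $1373.73
State withholding: $1373.73 × 0.02 = $27.47
Federal withholding: $1373.73 × 0.23 = $315.96
State unemployment insurance (employee share): $1430.97 × 0.0075 = $10.73
Medicare tax: $1430.97 × 0.025 = $35.77
PFL insurance: only $97281.25 − $96776.52 = $504.73 of this check is subject → $504.73 × 0.01 = $5.05
Fitness reimbursement repayment: $127.02
Health insurance premium: $40.97
Garnishment: $1430.97 × 0.015 = $21.46
Total deductions = $57.24 + $27.47 + $315.96 + $10.73 + $35.77 + $5.05 + $127.02 + $40.97 + $21.46 = $641.67
Net pay = $1430.97 − $641.67 = $789.30

$789.30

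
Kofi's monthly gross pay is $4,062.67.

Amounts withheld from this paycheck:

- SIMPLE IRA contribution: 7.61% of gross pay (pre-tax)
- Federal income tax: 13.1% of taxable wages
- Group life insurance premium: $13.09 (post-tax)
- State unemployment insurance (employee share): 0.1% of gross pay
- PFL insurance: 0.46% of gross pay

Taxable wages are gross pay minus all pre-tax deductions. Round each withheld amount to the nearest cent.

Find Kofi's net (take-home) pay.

SIMPLE IRA contribution: $4,062.67 × 0.0761 = $309.17
Taxable wages = $4,062.67 − $309.17 = $3,753.50
Federal income tax: $3,753.50 × 0.131 = $491.71
State unemployment insurance (employee share): $4,062.67 × 0.001 = $4.06
PFL insurance: $4,062.67 × 0.0046 = $18.69
Group life insurance premium: $13.09
Total deductions = $309.17 + $491.71 + $4.06 + $18.69 + $13.09 = $836.72
Net pay = $4,062.67 − $836.72 = $3,225.95

$3,225.95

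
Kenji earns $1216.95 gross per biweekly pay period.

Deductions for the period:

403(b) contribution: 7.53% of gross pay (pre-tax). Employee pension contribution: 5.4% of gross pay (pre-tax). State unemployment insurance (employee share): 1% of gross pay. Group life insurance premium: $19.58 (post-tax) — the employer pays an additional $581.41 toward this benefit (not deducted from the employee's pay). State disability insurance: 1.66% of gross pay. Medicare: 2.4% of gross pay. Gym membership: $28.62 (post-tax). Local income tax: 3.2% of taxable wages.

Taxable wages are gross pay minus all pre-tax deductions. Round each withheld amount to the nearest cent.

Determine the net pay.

Employee pension contribution: $1216.95 × 0.054 = $65.72
403(b) contribution: $1216.95 × 0.0753 = $91.64
Pre-tax total = $65.72 + $91.64 = $157.36
Taxable wages = $1216.95 − $157.36 = $1059.59
Local income tax: $1059.59 × 0.032 = $33.91
Medicare: $1216.95 × 0.024 = $29.21
State disability insurance: $1216.95 × 0.0166 = $20.20
State unemployment insurance (employee share): $1216.95 × 0.01 = $12.17
Gym membership: $28.62
Group life insurance premium: $19.58
(Employer's $581.41 toward group life insurance premium is not withheld from the employee.)
Total deductions = $65.72 + $91.64 + $33.91 + $29.21 + $20.20 + $12.17 + $28.62 + $19.58 = $301.05
Net pay = $1216.95 − $301.05 = $915.90

$915.90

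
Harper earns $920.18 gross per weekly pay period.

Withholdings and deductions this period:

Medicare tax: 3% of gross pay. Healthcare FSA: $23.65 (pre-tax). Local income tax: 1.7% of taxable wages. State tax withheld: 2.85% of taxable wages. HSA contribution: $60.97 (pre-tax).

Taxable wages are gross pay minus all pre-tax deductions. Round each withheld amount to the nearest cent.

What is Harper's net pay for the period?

$769.94

HSA contribution: $60.97
Healthcare FSA: $23.65
Pre-tax total = $60.97 + $23.65 = $84.62
Taxable wages = $920.18 − $84.62 = $835.56
State tax withheld: $835.56 × 0.0285 = $23.81
Local income tax: $835.56 × 0.017 = $14.20
Medicare tax: $920.18 × 0.03 = $27.61
Total deductions = $60.97 + $23.65 + $23.81 + $14.20 + $27.61 = $150.24
Net pay = $920.18 − $150.24 = $769.94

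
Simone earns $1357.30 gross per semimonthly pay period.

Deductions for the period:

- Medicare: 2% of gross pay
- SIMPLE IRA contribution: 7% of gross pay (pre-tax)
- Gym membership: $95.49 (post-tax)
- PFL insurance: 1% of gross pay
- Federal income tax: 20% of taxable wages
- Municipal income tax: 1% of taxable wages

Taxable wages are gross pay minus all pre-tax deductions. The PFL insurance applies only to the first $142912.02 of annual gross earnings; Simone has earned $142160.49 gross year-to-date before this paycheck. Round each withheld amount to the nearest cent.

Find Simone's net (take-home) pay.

SIMPLE IRA contribution: $1357.30 × 0.07 = $95.01
Taxable wages = $1357.30 − $95.01 = $1262.29
Municipal income tax: $1262.29 × 0.01 = $12.62
Federal income tax: $1262.29 × 0.2 = $252.46
Medicare: $1357.30 × 0.02 = $27.15
PFL insurance: only $142912.02 − $142160.49 = $751.53 of this check is subject → $751.53 × 0.01 = $7.52
Gym membership: $95.49
Total deductions = $95.01 + $12.62 + $252.46 + $27.15 + $7.52 + $95.49 = $490.25
Net pay = $1357.30 − $490.25 = $867.05

$867.05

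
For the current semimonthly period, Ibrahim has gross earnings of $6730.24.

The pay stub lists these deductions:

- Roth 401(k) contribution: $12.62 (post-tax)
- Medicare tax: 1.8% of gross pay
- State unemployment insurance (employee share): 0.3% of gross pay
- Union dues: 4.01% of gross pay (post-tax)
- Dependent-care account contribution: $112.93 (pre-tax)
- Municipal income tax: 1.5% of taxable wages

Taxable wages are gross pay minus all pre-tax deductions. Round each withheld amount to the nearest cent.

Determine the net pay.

Dependent-care account contribution: $112.93
Taxable wages = $6730.24 − $112.93 = $6617.31
Municipal income tax: $6617.31 × 0.015 = $99.26
State unemployment insurance (employee share): $6730.24 × 0.003 = $20.19
Medicare tax: $6730.24 × 0.018 = $121.14
Union dues: $6730.24 × 0.0401 = $269.88
Roth 401(k) contribution: $12.62
Total deductions = $112.93 + $99.26 + $20.19 + $121.14 + $269.88 + $12.62 = $636.02
Net pay = $6730.24 − $636.02 = $6094.22

$6094.22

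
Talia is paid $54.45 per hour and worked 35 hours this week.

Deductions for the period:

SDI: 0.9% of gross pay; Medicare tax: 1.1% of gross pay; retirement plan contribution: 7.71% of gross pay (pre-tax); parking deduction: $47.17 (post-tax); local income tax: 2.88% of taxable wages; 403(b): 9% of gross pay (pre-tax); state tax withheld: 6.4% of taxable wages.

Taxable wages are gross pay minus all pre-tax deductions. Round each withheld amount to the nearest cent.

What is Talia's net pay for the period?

$1,354.72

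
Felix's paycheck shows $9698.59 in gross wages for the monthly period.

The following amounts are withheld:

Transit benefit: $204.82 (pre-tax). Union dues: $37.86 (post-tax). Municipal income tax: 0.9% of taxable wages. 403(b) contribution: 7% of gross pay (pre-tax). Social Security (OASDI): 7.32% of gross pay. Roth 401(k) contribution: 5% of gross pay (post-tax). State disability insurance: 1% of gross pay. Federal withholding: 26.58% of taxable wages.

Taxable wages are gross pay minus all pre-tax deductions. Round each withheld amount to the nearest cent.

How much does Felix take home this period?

Transit benefit: $204.82
403(b) contribution: $9698.59 × 0.07 = $678.90
Pre-tax total = $204.82 + $678.90 = $883.72
Taxable wages = $9698.59 − $883.72 = $8814.87
Municipal income tax: $8814.87 × 0.009 = $79.33
Federal withholding: $8814.87 × 0.2658 = $2342.99
Social Security (OASDI): $9698.59 × 0.0732 = $709.94
State disability insurance: $9698.59 × 0.01 = $96.99
Union dues: $37.86
Roth 401(k) contribution: $9698.59 × 0.05 = $484.93
Total deductions = $204.82 + $678.90 + $79.33 + $2342.99 + $709.94 + $96.99 + $37.86 + $484.93 = $4635.76
Net pay = $9698.59 − $4635.76 = $5062.83

$5062.83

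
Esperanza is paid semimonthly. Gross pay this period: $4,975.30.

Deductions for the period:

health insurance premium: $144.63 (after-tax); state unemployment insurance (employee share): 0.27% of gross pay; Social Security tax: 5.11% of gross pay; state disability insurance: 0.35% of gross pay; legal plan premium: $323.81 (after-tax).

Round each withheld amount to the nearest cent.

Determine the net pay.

State unemployment insurance (employee share): $4,975.30 × 0.0027 = $13.43
Social Security tax: $4,975.30 × 0.0511 = $254.24
State disability insurance: $4,975.30 × 0.0035 = $17.41
Legal plan premium: $323.81
Health insurance premium: $144.63
Total deductions = $13.43 + $254.24 + $17.41 + $323.81 + $144.63 = $753.52
Net pay = $4,975.30 − $753.52 = $4,221.78

$4,221.78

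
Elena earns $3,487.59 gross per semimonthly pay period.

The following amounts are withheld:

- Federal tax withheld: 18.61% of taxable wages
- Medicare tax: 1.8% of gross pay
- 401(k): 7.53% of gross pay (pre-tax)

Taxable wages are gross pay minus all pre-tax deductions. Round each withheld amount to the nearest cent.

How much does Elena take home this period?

401(k): $3,487.59 × 0.0753 = $262.62
Taxable wages = $3,487.59 − $262.62 = $3,224.97
Federal tax withheld: $3,224.97 × 0.1861 = $600.17
Medicare tax: $3,487.59 × 0.018 = $62.78
Total deductions = $262.62 + $600.17 + $62.78 = $925.57
Net pay = $3,487.59 − $925.57 = $2,562.02

$2,562.02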